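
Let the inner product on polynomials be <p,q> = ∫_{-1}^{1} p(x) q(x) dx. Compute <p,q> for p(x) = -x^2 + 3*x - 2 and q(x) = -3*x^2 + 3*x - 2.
<p,q> = 308/15

Expand the product: p(x)·q(x) = 3*x^4 - 12*x^3 + 17*x^2 - 12*x + 4.
∫_{-1}^{1} of each monomial x^k gives [2/(k+1) if k even, 0 if k odd]. Integrating term-by-term (or equivalently evaluating the antiderivative F(x) = 3*x^5/5 - 3*x^4 + 17*x^3/3 - 6*x^2 + 4*x at the endpoints):
  F(1) − F(−1) = 19/15 − (-289/15) = 308/15.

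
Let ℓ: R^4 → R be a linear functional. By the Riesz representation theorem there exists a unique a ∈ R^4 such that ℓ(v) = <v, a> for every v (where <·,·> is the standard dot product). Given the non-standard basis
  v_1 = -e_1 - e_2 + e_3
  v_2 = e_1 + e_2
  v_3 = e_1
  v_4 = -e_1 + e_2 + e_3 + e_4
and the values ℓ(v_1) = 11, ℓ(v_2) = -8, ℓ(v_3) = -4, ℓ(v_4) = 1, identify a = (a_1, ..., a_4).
a = (-4, -4, 3, -2)

Write a = (a_1, ..., a_4) in the standard basis. For each basis vector v_i, ℓ(v_i) = <v_i, a> is a linear equation in the a_j's. Collect the n equations into a matrix system V a = ℓ, where row i of V is v_i (expressed in the standard basis). Since V is invertible (lower-triangular with 1s on the diagonal, up to permutation), solve by back-substitution:
  V =
[[-1, -1, 1, 0],
 [1, 1, 0, 0],
 [1, 0, 0, 0],
 [-1, 1, 1, 1]]
  V a = (11, -8, -4, 1)
Solving gives a = (-4, -4, 3, -2).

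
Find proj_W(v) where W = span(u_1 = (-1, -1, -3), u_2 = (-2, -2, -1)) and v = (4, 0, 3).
proj_W(v) = (2, 2, 3)

Set up U = [u_1 | ... | u_2] ∈ R^(3×2). The projector onto W = col(U) is P = U (U^T U)^(-1) U^T.
Compute U^T U =
  [11, 7]
  [7, 9],
and U^T v = (-13, -11).
Solve U^T U · c = U^T v for the coefficients: c = (-4/5, -3/5). The projection is proj_W(v) = U c.
Check: (v - proj_W(v)) · u_1 = 0  (should be 0).
Check: (v - proj_W(v)) · u_2 = 0  (should be 0).
Result: proj_W(v) = (2, 2, 3).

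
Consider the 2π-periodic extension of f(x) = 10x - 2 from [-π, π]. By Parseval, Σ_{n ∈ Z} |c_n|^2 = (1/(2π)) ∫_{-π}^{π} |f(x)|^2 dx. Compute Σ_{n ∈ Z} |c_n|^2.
Σ |c_n|^2 = 100π^2/3 + 4

Expand and integrate term by term over [-π, π]:
  ∫ (10x)^2 dx = 100·(2π^3/3); ∫ 2·10·(-2)·x dx = 0 (odd integrand); ∫ (-2)^2 dx = 4·2π.
So (1/(2π)) ∫_{-π}^{π} (10x - 2)^2 dx = 100π^2/3 + 4 = 100π^2/3 + 4.
Parseval ⇒ Σ |c_n|^2 = 100π^2/3 + 4.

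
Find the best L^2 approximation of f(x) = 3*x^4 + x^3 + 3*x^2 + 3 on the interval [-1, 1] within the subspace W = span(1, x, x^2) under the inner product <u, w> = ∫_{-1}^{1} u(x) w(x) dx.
g(x) = 39*x^2/7 + 3*x/5 + 96/35

The best approximation g ∈ W is the orthogonal projection of f onto W. Writing g = a_0 + a_1 x + a_2 x^2, the coefficients solve the normal equations G · a = b where
  G_{ij} = <φ_i, φ_j> and b_i = <f, φ_i>, with φ_0 = 1, φ_1 = x, φ_2 = x^2.
G =
  [2, 0, 2/3]
  [0, 2/3, 0]
  [2/3, 0, 2/5],
b = (46/5, 2/5, 142/35).
Solving gives a_0 = 96/35, a_1 = 3/5, a_2 = 39/7, so
  g(x) = 39*x^2/7 + 3*x/5 + 96/35.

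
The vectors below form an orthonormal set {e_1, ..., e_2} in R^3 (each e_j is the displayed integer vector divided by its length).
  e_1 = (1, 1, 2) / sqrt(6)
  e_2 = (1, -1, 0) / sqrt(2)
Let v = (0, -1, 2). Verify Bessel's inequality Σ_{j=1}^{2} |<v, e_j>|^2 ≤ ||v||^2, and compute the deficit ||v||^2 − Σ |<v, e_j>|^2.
Σ |<v, e_j>|^2 = 2; ||v||^2 = 5; deficit = 3

Write each e_j = u_j / sqrt(<u_j, u_j>) where u_j is the displayed integer vector. Then <v, e_j> = <v, u_j> / sqrt(<u_j, u_j>), so |<v, e_j>|^2 = <v, u_j>^2 / <u_j, u_j>.
Coefficients: <v, e_1> = 3/sqrt(6), <v, e_2> = 1/sqrt(2).
Square and sum: Σ |<v, e_j>|^2 = 2.
Compute ||v||^2 = v·v = 5.
Deficit = 5 − 2 = 3 ≥ 0, confirming Bessel's inequality. (The deficit equals ||v − Σ <v,e_j> e_j||^2, the squared distance from v to span{e_j}.)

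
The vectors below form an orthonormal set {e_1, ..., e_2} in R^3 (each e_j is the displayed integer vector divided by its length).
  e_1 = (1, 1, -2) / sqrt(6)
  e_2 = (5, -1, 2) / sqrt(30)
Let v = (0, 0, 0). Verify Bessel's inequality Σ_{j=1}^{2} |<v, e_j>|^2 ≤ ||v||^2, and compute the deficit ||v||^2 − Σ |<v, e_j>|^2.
Σ |<v, e_j>|^2 = 0; ||v||^2 = 0; deficit = 0

Write each e_j = u_j / sqrt(<u_j, u_j>) where u_j is the displayed integer vector. Then <v, e_j> = <v, u_j> / sqrt(<u_j, u_j>), so |<v, e_j>|^2 = <v, u_j>^2 / <u_j, u_j>.
Coefficients: <v, e_1> = 0/sqrt(6), <v, e_2> = 0/sqrt(30).
Square and sum: Σ |<v, e_j>|^2 = 0.
Compute ||v||^2 = v·v = 0.
Deficit = 0 − 0 = 0 ≥ 0, confirming Bessel's inequality. (The deficit equals ||v − Σ <v,e_j> e_j||^2, the squared distance from v to span{e_j}.)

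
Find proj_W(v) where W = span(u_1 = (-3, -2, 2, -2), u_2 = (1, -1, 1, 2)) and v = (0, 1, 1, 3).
proj_W(v) = (30/23, -10/23, 10/23, 44/23)

Set up U = [u_1 | ... | u_2] ∈ R^(4×2). The projector onto W = col(U) is P = U (U^T U)^(-1) U^T.
Compute U^T U =
  [21, -3]
  [-3, 7],
and U^T v = (-6, 6).
Solve U^T U · c = U^T v for the coefficients: c = (-4/23, 18/23). The projection is proj_W(v) = U c.
Check: (v - proj_W(v)) · u_1 = 0  (should be 0).
Check: (v - proj_W(v)) · u_2 = 0  (should be 0).
Result: proj_W(v) = (30/23, -10/23, 10/23, 44/23).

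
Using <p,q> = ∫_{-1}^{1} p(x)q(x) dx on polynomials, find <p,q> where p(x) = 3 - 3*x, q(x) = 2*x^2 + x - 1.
<p,q> = -4

Expand the product: p(x)·q(x) = -6*x^3 + 3*x^2 + 6*x - 3.
∫_{-1}^{1} of each monomial x^k gives [2/(k+1) if k even, 0 if k odd]. Integrating term-by-term (or equivalently evaluating the antiderivative F(x) = -3*x^4/2 + x^3 + 3*x^2 - 3*x at the endpoints):
  F(1) − F(−1) = -1/2 − (7/2) = -4.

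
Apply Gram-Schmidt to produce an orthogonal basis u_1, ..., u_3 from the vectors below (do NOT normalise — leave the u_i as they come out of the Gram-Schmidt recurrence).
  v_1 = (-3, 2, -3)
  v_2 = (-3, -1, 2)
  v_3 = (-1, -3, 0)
Orthogonal basis:
  u_1 = (-3, 2, -3)
  u_2 = (-63/22, -12/11, 47/22)
  u_3 = (-46/307, -690/307, -414/307)

Apply the Gram-Schmidt recurrence
  u_1 = v_1
  u_i = v_i − Σ_{j<i} ((v_i · u_j) / (u_j · u_j)) · u_j.

Step by step this gives:
  u_1 = (-3, 2, -3)
  u_2 = (-63/22, -12/11, 47/22)
  u_3 = (-46/307, -690/307, -414/307)

Orthogonality check:
  u_2 · u_1 = 0 (should be 0)
  u_3 · u_1 = 0 (should be 0)
  u_3 · u_2 = 0 (should be 0)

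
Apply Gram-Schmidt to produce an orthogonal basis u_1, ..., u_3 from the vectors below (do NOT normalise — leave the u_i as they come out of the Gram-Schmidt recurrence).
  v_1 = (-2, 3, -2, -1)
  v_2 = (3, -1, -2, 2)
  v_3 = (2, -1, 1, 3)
Orthogonal basis:
  u_1 = (-2, 3, -2, -1)
  u_2 = (20/9, 1/6, -25/9, 29/18)
  u_3 = (-14/55, 256/275, 9/11, 458/275)

Apply the Gram-Schmidt recurrence
  u_1 = v_1
  u_i = v_i − Σ_{j<i} ((v_i · u_j) / (u_j · u_j)) · u_j.

Step by step this gives:
  u_1 = (-2, 3, -2, -1)
  u_2 = (20/9, 1/6, -25/9, 29/18)
  u_3 = (-14/55, 256/275, 9/11, 458/275)

Orthogonality check:
  u_2 · u_1 = 0 (should be 0)
  u_3 · u_1 = 0 (should be 0)
  u_3 · u_2 = 0 (should be 0)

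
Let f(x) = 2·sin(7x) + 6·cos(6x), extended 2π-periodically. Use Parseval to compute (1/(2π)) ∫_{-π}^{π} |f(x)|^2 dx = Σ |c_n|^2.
Σ |c_n|^2 = 20

Expand |f|^2 and use orthogonality of {sin(nx), cos(mx)} on [-π, π]:
  ∫_{-π}^{π} sin(nx)^2 dx = π, ∫ cos(mx)^2 dx = π, and cross terms integrate to 0.
So ∫_{-π}^{π} f(x)^2 dx = 2^2 · π + 6^2 · π = (4 + 36)π.
Divide by 2π: (4 + 36)/2 = 20.
By Parseval, this equals Σ |c_n|^2.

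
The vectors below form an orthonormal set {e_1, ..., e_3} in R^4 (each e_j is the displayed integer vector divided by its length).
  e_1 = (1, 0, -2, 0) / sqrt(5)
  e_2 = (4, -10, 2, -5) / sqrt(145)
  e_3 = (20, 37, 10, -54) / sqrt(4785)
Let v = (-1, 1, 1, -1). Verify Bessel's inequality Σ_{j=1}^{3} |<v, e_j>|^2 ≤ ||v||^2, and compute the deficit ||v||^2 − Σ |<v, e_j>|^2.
Σ |<v, e_j>|^2 = 193/55; ||v||^2 = 4; deficit = 27/55

Write each e_j = u_j / sqrt(<u_j, u_j>) where u_j is the displayed integer vector. Then <v, e_j> = <v, u_j> / sqrt(<u_j, u_j>), so |<v, e_j>|^2 = <v, u_j>^2 / <u_j, u_j>.
Coefficients: <v, e_1> = -3/sqrt(5), <v, e_2> = -7/sqrt(145), <v, e_3> = 81/sqrt(4785).
Square and sum: Σ |<v, e_j>|^2 = 193/55.
Compute ||v||^2 = v·v = 4.
Deficit = 4 − 193/55 = 27/55 ≥ 0, confirming Bessel's inequality. (The deficit equals ||v − Σ <v,e_j> e_j||^2, the squared distance from v to span{e_j}.)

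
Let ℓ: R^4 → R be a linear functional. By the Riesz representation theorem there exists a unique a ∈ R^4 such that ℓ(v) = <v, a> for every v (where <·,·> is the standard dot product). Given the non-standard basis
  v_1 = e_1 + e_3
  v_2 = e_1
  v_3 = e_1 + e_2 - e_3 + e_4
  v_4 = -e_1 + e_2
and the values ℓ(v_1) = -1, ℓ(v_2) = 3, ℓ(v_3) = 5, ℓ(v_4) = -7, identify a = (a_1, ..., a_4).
a = (3, -4, -4, 2)

Write a = (a_1, ..., a_4) in the standard basis. For each basis vector v_i, ℓ(v_i) = <v_i, a> is a linear equation in the a_j's. Collect the n equations into a matrix system V a = ℓ, where row i of V is v_i (expressed in the standard basis). Since V is invertible (lower-triangular with 1s on the diagonal, up to permutation), solve by back-substitution:
  V =
[[1, 0, 1, 0],
 [1, 0, 0, 0],
 [1, 1, -1, 1],
 [-1, 1, 0, 0]]
  V a = (-1, 3, 5, -7)
Solving gives a = (3, -4, -4, 2).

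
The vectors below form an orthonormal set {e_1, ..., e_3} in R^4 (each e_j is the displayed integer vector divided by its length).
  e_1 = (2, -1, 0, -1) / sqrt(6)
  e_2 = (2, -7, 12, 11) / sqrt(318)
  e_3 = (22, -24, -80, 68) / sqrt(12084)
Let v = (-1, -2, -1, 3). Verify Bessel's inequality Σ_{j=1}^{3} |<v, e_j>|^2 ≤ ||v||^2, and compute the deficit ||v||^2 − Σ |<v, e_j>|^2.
Σ |<v, e_j>|^2 = 734/57; ||v||^2 = 15; deficit = 121/57

Write each e_j = u_j / sqrt(<u_j, u_j>) where u_j is the displayed integer vector. Then <v, e_j> = <v, u_j> / sqrt(<u_j, u_j>), so |<v, e_j>|^2 = <v, u_j>^2 / <u_j, u_j>.
Coefficients: <v, e_1> = -3/sqrt(6), <v, e_2> = 33/sqrt(318), <v, e_3> = 310/sqrt(12084).
Square and sum: Σ |<v, e_j>|^2 = 734/57.
Compute ||v||^2 = v·v = 15.
Deficit = 15 − 734/57 = 121/57 ≥ 0, confirming Bessel's inequality. (The deficit equals ||v − Σ <v,e_j> e_j||^2, the squared distance from v to span{e_j}.)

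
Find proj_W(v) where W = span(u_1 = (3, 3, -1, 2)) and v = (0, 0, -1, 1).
proj_W(v) = (9/23, 9/23, -3/23, 6/23)

Set up U = [u_1 | ... | u_1] ∈ R^(4×1). The projector onto W = col(U) is P = U (U^T U)^(-1) U^T.
Compute U^T U =
  [23],
and U^T v = (3).
Solve U^T U · c = U^T v for the coefficients: c = (3/23). The projection is proj_W(v) = U c.
Check: (v - proj_W(v)) · u_1 = 0  (should be 0).
Result: proj_W(v) = (9/23, 9/23, -3/23, 6/23).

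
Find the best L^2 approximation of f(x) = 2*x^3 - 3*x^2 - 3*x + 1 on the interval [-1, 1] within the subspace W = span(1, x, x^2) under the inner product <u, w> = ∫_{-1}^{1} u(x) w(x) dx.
g(x) = -3*x^2 - 9*x/5 + 1

The best approximation g ∈ W is the orthogonal projection of f onto W. Writing g = a_0 + a_1 x + a_2 x^2, the coefficients solve the normal equations G · a = b where
  G_{ij} = <φ_i, φ_j> and b_i = <f, φ_i>, with φ_0 = 1, φ_1 = x, φ_2 = x^2.
G =
  [2, 0, 2/3]
  [0, 2/3, 0]
  [2/3, 0, 2/5],
b = (0, -6/5, -8/15).
Solving gives a_0 = 1, a_1 = -9/5, a_2 = -3, so
  g(x) = -3*x^2 - 9*x/5 + 1.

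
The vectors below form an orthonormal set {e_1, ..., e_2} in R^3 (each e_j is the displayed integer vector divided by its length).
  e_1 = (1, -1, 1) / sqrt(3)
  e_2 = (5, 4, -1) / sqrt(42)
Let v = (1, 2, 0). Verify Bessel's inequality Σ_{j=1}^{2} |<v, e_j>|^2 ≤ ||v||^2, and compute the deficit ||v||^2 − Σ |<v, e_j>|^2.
Σ |<v, e_j>|^2 = 61/14; ||v||^2 = 5; deficit = 9/14

Write each e_j = u_j / sqrt(<u_j, u_j>) where u_j is the displayed integer vector. Then <v, e_j> = <v, u_j> / sqrt(<u_j, u_j>), so |<v, e_j>|^2 = <v, u_j>^2 / <u_j, u_j>.
Coefficients: <v, e_1> = -1/sqrt(3), <v, e_2> = 13/sqrt(42).
Square and sum: Σ |<v, e_j>|^2 = 61/14.
Compute ||v||^2 = v·v = 5.
Deficit = 5 − 61/14 = 9/14 ≥ 0, confirming Bessel's inequality. (The deficit equals ||v − Σ <v,e_j> e_j||^2, the squared distance from v to span{e_j}.)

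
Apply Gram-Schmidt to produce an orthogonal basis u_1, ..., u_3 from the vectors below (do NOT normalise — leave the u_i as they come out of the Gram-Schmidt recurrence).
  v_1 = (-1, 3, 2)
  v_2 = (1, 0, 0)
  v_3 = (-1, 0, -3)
Orthogonal basis:
  u_1 = (-1, 3, 2)
  u_2 = (13/14, 3/14, 1/7)
  u_3 = (0, 18/13, -27/13)

Apply the Gram-Schmidt recurrence
  u_1 = v_1
  u_i = v_i − Σ_{j<i} ((v_i · u_j) / (u_j · u_j)) · u_j.

Step by step this gives:
  u_1 = (-1, 3, 2)
  u_2 = (13/14, 3/14, 1/7)
  u_3 = (0, 18/13, -27/13)

Orthogonality check:
  u_2 · u_1 = 0 (should be 0)
  u_3 · u_1 = 0 (should be 0)
  u_3 · u_2 = 0 (should be 0)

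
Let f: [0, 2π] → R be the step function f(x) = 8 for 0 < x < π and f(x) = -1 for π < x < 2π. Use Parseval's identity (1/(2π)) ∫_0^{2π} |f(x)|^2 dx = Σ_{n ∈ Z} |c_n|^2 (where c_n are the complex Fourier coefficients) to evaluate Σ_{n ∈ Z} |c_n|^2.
Σ |c_n|^2 = 65/2

Parseval equates the L^2 energy of f (normalised by 1/(2π)) with the ℓ^2 sum of its Fourier coefficients: (1/(2π)) ∫_0^{2π} |f|^2 = Σ |c_n|^2.
Compute the left side: (1/(2π)) [∫_0^π 8^2 dx + ∫_π^{2π} (-1)^2 dx] = (1/(2π)) · (64π + 1π) = (64 + 1)/2 = 65/2.
So Σ_{n ∈ Z} |c_n|^2 = 65/2.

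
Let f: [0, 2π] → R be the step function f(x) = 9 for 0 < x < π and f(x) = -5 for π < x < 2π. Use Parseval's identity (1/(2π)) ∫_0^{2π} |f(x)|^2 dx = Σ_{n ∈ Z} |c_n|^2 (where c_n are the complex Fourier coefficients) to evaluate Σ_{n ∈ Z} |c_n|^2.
Σ |c_n|^2 = 53

Parseval equates the L^2 energy of f (normalised by 1/(2π)) with the ℓ^2 sum of its Fourier coefficients: (1/(2π)) ∫_0^{2π} |f|^2 = Σ |c_n|^2.
Compute the left side: (1/(2π)) [∫_0^π 9^2 dx + ∫_π^{2π} (-5)^2 dx] = (1/(2π)) · (81π + 25π) = (81 + 25)/2 = 53.
So Σ_{n ∈ Z} |c_n|^2 = 53.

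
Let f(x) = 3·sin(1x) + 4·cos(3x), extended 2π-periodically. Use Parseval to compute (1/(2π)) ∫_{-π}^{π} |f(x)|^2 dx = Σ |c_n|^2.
Σ |c_n|^2 = 25/2

Expand |f|^2 and use orthogonality of {sin(nx), cos(mx)} on [-π, π]:
  ∫_{-π}^{π} sin(nx)^2 dx = π, ∫ cos(mx)^2 dx = π, and cross terms integrate to 0.
So ∫_{-π}^{π} f(x)^2 dx = 3^2 · π + 4^2 · π = (9 + 16)π.
Divide by 2π: (9 + 16)/2 = 25/2.
By Parseval, this equals Σ |c_n|^2.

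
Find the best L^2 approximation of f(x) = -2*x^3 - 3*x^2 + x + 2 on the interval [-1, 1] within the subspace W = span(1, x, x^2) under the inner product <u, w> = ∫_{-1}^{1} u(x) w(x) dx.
g(x) = -3*x^2 - x/5 + 2

The best approximation g ∈ W is the orthogonal projection of f onto W. Writing g = a_0 + a_1 x + a_2 x^2, the coefficients solve the normal equations G · a = b where
  G_{ij} = <φ_i, φ_j> and b_i = <f, φ_i>, with φ_0 = 1, φ_1 = x, φ_2 = x^2.
G =
  [2, 0, 2/3]
  [0, 2/3, 0]
  [2/3, 0, 2/5],
b = (2, -2/15, 2/15).
Solving gives a_0 = 2, a_1 = -1/5, a_2 = -3, so
  g(x) = -3*x^2 - x/5 + 2.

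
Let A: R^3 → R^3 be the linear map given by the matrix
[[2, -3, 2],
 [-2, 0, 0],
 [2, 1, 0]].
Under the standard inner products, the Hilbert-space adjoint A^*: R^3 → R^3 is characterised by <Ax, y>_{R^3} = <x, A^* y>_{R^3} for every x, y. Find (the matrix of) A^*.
A^* = A^T =
[[2, -2, 2],
 [-3, 0, 1],
 [2, 0, 0]]

For real matrices with standard dot products, the defining identity <Ax, y> = <x, A^* y> gives (Ax)^T y = x^T (A^*) y, i.e. x^T A^T y = x^T (A^*) y. Since this holds for all x, y, we must have A^* = A^T. Therefore
A^* =
[[2, -2, 2],
 [-3, 0, 1],
 [2, 0, 0]].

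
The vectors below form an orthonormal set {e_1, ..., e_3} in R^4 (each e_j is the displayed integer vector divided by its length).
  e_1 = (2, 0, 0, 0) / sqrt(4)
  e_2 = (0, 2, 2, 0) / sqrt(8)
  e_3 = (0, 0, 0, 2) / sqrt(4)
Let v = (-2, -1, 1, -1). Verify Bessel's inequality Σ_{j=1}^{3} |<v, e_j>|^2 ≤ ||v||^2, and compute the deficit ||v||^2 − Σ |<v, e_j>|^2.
Σ |<v, e_j>|^2 = 5; ||v||^2 = 7; deficit = 2

Write each e_j = u_j / sqrt(<u_j, u_j>) where u_j is the displayed integer vector. Then <v, e_j> = <v, u_j> / sqrt(<u_j, u_j>), so |<v, e_j>|^2 = <v, u_j>^2 / <u_j, u_j>.
Coefficients: <v, e_1> = -4/sqrt(4), <v, e_2> = 0/sqrt(8), <v, e_3> = -2/sqrt(4).
Square and sum: Σ |<v, e_j>|^2 = 5.
Compute ||v||^2 = v·v = 7.
Deficit = 7 − 5 = 2 ≥ 0, confirming Bessel's inequality. (The deficit equals ||v − Σ <v,e_j> e_j||^2, the squared distance from v to span{e_j}.)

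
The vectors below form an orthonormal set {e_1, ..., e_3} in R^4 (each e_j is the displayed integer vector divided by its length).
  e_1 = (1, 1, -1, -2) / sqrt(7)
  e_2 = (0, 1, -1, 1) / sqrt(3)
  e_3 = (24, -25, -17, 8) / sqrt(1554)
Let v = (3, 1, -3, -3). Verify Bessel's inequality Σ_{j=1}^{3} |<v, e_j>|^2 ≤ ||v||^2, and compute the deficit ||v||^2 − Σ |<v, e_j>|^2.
Σ |<v, e_j>|^2 = 28; ||v||^2 = 28; deficit = 0

Write each e_j = u_j / sqrt(<u_j, u_j>) where u_j is the displayed integer vector. Then <v, e_j> = <v, u_j> / sqrt(<u_j, u_j>), so |<v, e_j>|^2 = <v, u_j>^2 / <u_j, u_j>.
Coefficients: <v, e_1> = 13/sqrt(7), <v, e_2> = 1/sqrt(3), <v, e_3> = 74/sqrt(1554).
Square and sum: Σ |<v, e_j>|^2 = 28.
Compute ||v||^2 = v·v = 28.
Deficit = 28 − 28 = 0 ≥ 0, confirming Bessel's inequality. (The deficit equals ||v − Σ <v,e_j> e_j||^2, the squared distance from v to span{e_j}.)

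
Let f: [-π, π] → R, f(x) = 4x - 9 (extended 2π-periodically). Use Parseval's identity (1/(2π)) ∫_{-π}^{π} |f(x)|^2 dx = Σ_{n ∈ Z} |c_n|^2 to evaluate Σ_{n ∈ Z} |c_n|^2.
Σ |c_n|^2 = 16π^2/3 + 81

Expand and integrate term by term over [-π, π]:
  ∫ (4x)^2 dx = 16·(2π^3/3); ∫ 2·4·(-9)·x dx = 0 (odd integrand); ∫ (-9)^2 dx = 81·2π.
So (1/(2π)) ∫_{-π}^{π} (4x - 9)^2 dx = 16π^2/3 + 81 = 16π^2/3 + 81.
Parseval ⇒ Σ |c_n|^2 = 16π^2/3 + 81.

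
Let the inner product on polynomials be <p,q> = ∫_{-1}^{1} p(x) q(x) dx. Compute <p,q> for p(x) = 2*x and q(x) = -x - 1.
<p,q> = -4/3

Expand the product: p(x)·q(x) = -2*x^2 - 2*x.
∫_{-1}^{1} of each monomial x^k gives [2/(k+1) if k even, 0 if k odd]. Integrating term-by-term (or equivalently evaluating the antiderivative F(x) = -2*x^3/3 - x^2 at the endpoints):
  F(1) − F(−1) = -5/3 − (-1/3) = -4/3.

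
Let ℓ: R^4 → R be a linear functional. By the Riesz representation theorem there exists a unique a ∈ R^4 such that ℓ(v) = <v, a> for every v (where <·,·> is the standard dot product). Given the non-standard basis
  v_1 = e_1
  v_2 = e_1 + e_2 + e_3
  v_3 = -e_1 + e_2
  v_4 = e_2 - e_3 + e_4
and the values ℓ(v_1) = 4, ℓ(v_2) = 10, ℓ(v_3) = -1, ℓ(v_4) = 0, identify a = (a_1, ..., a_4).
a = (4, 3, 3, 0)

Write a = (a_1, ..., a_4) in the standard basis. For each basis vector v_i, ℓ(v_i) = <v_i, a> is a linear equation in the a_j's. Collect the n equations into a matrix system V a = ℓ, where row i of V is v_i (expressed in the standard basis). Since V is invertible (lower-triangular with 1s on the diagonal, up to permutation), solve by back-substitution:
  V =
[[1, 0, 0, 0],
 [1, 1, 1, 0],
 [-1, 1, 0, 0],
 [0, 1, -1, 1]]
  V a = (4, 10, -1, 0)
Solving gives a = (4, 3, 3, 0).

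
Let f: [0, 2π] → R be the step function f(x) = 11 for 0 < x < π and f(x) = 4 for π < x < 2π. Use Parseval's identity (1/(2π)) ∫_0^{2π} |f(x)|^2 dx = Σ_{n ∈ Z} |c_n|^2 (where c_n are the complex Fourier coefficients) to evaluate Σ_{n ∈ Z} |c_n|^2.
Σ |c_n|^2 = 137/2

Parseval equates the L^2 energy of f (normalised by 1/(2π)) with the ℓ^2 sum of its Fourier coefficients: (1/(2π)) ∫_0^{2π} |f|^2 = Σ |c_n|^2.
Compute the left side: (1/(2π)) [∫_0^π 11^2 dx + ∫_π^{2π} 4^2 dx] = (1/(2π)) · (121π + 16π) = (121 + 16)/2 = 137/2.
So Σ_{n ∈ Z} |c_n|^2 = 137/2.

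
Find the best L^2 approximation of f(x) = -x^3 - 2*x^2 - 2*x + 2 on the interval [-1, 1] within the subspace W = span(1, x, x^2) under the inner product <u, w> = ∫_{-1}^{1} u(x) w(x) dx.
g(x) = -2*x^2 - 13*x/5 + 2

The best approximation g ∈ W is the orthogonal projection of f onto W. Writing g = a_0 + a_1 x + a_2 x^2, the coefficients solve the normal equations G · a = b where
  G_{ij} = <φ_i, φ_j> and b_i = <f, φ_i>, with φ_0 = 1, φ_1 = x, φ_2 = x^2.
G =
  [2, 0, 2/3]
  [0, 2/3, 0]
  [2/3, 0, 2/5],
b = (8/3, -26/15, 8/15).
Solving gives a_0 = 2, a_1 = -13/5, a_2 = -2, so
  g(x) = -2*x^2 - 13*x/5 + 2.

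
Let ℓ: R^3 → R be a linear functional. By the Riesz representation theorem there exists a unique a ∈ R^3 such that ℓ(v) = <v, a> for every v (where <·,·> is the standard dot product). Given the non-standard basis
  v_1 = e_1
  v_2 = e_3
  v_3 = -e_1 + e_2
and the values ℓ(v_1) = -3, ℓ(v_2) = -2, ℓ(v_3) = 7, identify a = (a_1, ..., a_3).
a = (-3, 4, -2)

Write a = (a_1, ..., a_3) in the standard basis. For each basis vector v_i, ℓ(v_i) = <v_i, a> is a linear equation in the a_j's. Collect the n equations into a matrix system V a = ℓ, where row i of V is v_i (expressed in the standard basis). Since V is invertible (lower-triangular with 1s on the diagonal, up to permutation), solve by back-substitution:
  V =
[[1, 0, 0],
 [0, 0, 1],
 [-1, 1, 0]]
  V a = (-3, -2, 7)
Solving gives a = (-3, 4, -2).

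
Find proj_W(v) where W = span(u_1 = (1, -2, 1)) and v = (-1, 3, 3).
proj_W(v) = (-2/3, 4/3, -2/3)

Set up U = [u_1 | ... | u_1] ∈ R^(3×1). The projector onto W = col(U) is P = U (U^T U)^(-1) U^T.
Compute U^T U =
  [6],
and U^T v = (-4).
Solve U^T U · c = U^T v for the coefficients: c = (-2/3). The projection is proj_W(v) = U c.
Check: (v - proj_W(v)) · u_1 = 0  (should be 0).
Result: proj_W(v) = (-2/3, 4/3, -2/3).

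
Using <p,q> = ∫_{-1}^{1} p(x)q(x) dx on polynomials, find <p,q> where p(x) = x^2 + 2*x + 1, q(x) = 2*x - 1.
<p,q> = 0

Expand the product: p(x)·q(x) = 2*x^3 + 3*x^2 - 1.
∫_{-1}^{1} of each monomial x^k gives [2/(k+1) if k even, 0 if k odd]. Integrating term-by-term (or equivalently evaluating the antiderivative F(x) = x^4/2 + x^3 - x at the endpoints):
  F(1) − F(−1) = 1/2 − (1/2) = 0.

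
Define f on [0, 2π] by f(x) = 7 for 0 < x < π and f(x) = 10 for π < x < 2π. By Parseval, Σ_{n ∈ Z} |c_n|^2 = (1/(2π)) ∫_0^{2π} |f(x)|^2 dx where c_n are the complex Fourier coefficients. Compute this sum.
Σ |c_n|^2 = 149/2

Parseval equates the L^2 energy of f (normalised by 1/(2π)) with the ℓ^2 sum of its Fourier coefficients: (1/(2π)) ∫_0^{2π} |f|^2 = Σ |c_n|^2.
Compute the left side: (1/(2π)) [∫_0^π 7^2 dx + ∫_π^{2π} 10^2 dx] = (1/(2π)) · (49π + 100π) = (49 + 100)/2 = 149/2.
So Σ_{n ∈ Z} |c_n|^2 = 149/2.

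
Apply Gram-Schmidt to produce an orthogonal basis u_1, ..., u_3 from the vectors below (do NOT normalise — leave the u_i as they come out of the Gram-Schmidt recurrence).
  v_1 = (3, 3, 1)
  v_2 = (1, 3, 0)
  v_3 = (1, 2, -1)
Orthogonal basis:
  u_1 = (3, 3, 1)
  u_2 = (-17/19, 21/19, -12/19)
  u_3 = (21/46, -7/46, -21/23)

Apply the Gram-Schmidt recurrence
  u_1 = v_1
  u_i = v_i − Σ_{j<i} ((v_i · u_j) / (u_j · u_j)) · u_j.

Step by step this gives:
  u_1 = (3, 3, 1)
  u_2 = (-17/19, 21/19, -12/19)
  u_3 = (21/46, -7/46, -21/23)

Orthogonality check:
  u_2 · u_1 = 0 (should be 0)
  u_3 · u_1 = 0 (should be 0)
  u_3 · u_2 = 0 (should be 0)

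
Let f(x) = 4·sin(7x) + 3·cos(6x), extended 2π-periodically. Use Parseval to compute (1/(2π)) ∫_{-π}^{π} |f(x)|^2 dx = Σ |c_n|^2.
Σ |c_n|^2 = 25/2

Expand |f|^2 and use orthogonality of {sin(nx), cos(mx)} on [-π, π]:
  ∫_{-π}^{π} sin(nx)^2 dx = π, ∫ cos(mx)^2 dx = π, and cross terms integrate to 0.
So ∫_{-π}^{π} f(x)^2 dx = 4^2 · π + 3^2 · π = (16 + 9)π.
Divide by 2π: (16 + 9)/2 = 25/2.
By Parseval, this equals Σ |c_n|^2.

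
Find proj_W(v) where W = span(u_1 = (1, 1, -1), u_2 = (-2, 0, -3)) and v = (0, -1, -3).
proj_W(v) = (-33/38, 17/38, -46/19)

Set up U = [u_1 | ... | u_2] ∈ R^(3×2). The projector onto W = col(U) is P = U (U^T U)^(-1) U^T.
Compute U^T U =
  [3, 1]
  [1, 13],
and U^T v = (2, 9).
Solve U^T U · c = U^T v for the coefficients: c = (17/38, 25/38). The projection is proj_W(v) = U c.
Check: (v - proj_W(v)) · u_1 = 0  (should be 0).
Check: (v - proj_W(v)) · u_2 = 0  (should be 0).
Result: proj_W(v) = (-33/38, 17/38, -46/19).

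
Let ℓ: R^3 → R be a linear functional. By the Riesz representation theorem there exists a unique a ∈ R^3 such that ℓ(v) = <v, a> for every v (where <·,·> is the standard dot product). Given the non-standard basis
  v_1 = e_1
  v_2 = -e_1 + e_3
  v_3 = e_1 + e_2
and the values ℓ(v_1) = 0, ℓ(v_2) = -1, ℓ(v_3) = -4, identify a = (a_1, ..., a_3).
a = (0, -4, -1)

Write a = (a_1, ..., a_3) in the standard basis. For each basis vector v_i, ℓ(v_i) = <v_i, a> is a linear equation in the a_j's. Collect the n equations into a matrix system V a = ℓ, where row i of V is v_i (expressed in the standard basis). Since V is invertible (lower-triangular with 1s on the diagonal, up to permutation), solve by back-substitution:
  V =
[[1, 0, 0],
 [-1, 0, 1],
 [1, 1, 0]]
  V a = (0, -1, -4)
Solving gives a = (0, -4, -1).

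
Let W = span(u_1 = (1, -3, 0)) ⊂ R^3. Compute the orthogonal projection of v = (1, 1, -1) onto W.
proj_W(v) = (-1/5, 3/5, 0)

Set up U = [u_1 | ... | u_1] ∈ R^(3×1). The projector onto W = col(U) is P = U (U^T U)^(-1) U^T.
Compute U^T U =
  [10],
and U^T v = (-2).
Solve U^T U · c = U^T v for the coefficients: c = (-1/5). The projection is proj_W(v) = U c.
Check: (v - proj_W(v)) · u_1 = 0  (should be 0).
Result: proj_W(v) = (-1/5, 3/5, 0).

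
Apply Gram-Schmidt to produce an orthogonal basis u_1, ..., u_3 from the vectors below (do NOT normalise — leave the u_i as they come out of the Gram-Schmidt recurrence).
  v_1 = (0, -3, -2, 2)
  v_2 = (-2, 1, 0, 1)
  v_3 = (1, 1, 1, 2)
Orthogonal basis:
  u_1 = (0, -3, -2, 2)
  u_2 = (-2, 14/17, -2/17, 19/17)
  u_3 = (133/101, 70/101, 91/101, 196/101)

Apply the Gram-Schmidt recurrence
  u_1 = v_1
  u_i = v_i − Σ_{j<i} ((v_i · u_j) / (u_j · u_j)) · u_j.

Step by step this gives:
  u_1 = (0, -3, -2, 2)
  u_2 = (-2, 14/17, -2/17, 19/17)
  u_3 = (133/101, 70/101, 91/101, 196/101)

Orthogonality check:
  u_2 · u_1 = 0 (should be 0)
  u_3 · u_1 = 0 (should be 0)
  u_3 · u_2 = 0 (should be 0)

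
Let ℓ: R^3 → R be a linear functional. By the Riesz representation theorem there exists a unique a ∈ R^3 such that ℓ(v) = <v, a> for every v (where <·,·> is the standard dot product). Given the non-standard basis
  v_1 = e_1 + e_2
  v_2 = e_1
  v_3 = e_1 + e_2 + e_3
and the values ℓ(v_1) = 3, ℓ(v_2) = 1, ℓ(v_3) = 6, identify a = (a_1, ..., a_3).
a = (1, 2, 3)

Write a = (a_1, ..., a_3) in the standard basis. For each basis vector v_i, ℓ(v_i) = <v_i, a> is a linear equation in the a_j's. Collect the n equations into a matrix system V a = ℓ, where row i of V is v_i (expressed in the standard basis). Since V is invertible (lower-triangular with 1s on the diagonal, up to permutation), solve by back-substitution:
  V =
[[1, 1, 0],
 [1, 0, 0],
 [1, 1, 1]]
  V a = (3, 1, 6)
Solving gives a = (1, 2, 3).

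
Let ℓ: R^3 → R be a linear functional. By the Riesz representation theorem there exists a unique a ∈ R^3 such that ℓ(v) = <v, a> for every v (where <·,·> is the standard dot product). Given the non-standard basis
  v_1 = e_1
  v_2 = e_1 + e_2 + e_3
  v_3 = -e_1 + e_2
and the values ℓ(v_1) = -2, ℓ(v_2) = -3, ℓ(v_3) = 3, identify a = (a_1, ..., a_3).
a = (-2, 1, -2)

Write a = (a_1, ..., a_3) in the standard basis. For each basis vector v_i, ℓ(v_i) = <v_i, a> is a linear equation in the a_j's. Collect the n equations into a matrix system V a = ℓ, where row i of V is v_i (expressed in the standard basis). Since V is invertible (lower-triangular with 1s on the diagonal, up to permutation), solve by back-substitution:
  V =
[[1, 0, 0],
 [1, 1, 1],
 [-1, 1, 0]]
  V a = (-2, -3, 3)
Solving gives a = (-2, 1, -2).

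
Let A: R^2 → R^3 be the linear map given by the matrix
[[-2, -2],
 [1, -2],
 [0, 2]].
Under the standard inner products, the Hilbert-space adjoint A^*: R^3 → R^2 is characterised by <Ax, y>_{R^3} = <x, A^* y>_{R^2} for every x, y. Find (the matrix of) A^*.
A^* = A^T =
[[-2, 1, 0],
 [-2, -2, 2]]

For real matrices with standard dot products, the defining identity <Ax, y> = <x, A^* y> gives (Ax)^T y = x^T (A^*) y, i.e. x^T A^T y = x^T (A^*) y. Since this holds for all x, y, we must have A^* = A^T. Therefore
A^* =
[[-2, 1, 0],
 [-2, -2, 2]].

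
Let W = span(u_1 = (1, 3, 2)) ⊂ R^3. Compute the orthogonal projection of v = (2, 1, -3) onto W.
proj_W(v) = (-1/14, -3/14, -1/7)

Set up U = [u_1 | ... | u_1] ∈ R^(3×1). The projector onto W = col(U) is P = U (U^T U)^(-1) U^T.
Compute U^T U =
  [14],
and U^T v = (-1).
Solve U^T U · c = U^T v for the coefficients: c = (-1/14). The projection is proj_W(v) = U c.
Check: (v - proj_W(v)) · u_1 = 0  (should be 0).
Result: proj_W(v) = (-1/14, -3/14, -1/7).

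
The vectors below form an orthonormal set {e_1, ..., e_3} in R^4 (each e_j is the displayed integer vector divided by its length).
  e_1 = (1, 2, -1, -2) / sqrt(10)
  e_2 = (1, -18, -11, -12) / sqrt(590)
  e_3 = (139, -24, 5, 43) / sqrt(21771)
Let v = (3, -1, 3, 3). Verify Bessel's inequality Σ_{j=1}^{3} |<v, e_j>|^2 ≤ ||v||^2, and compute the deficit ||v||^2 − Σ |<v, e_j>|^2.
Σ |<v, e_j>|^2 = 1067/41; ||v||^2 = 28; deficit = 81/41

Write each e_j = u_j / sqrt(<u_j, u_j>) where u_j is the displayed integer vector. Then <v, e_j> = <v, u_j> / sqrt(<u_j, u_j>), so |<v, e_j>|^2 = <v, u_j>^2 / <u_j, u_j>.
Coefficients: <v, e_1> = -8/sqrt(10), <v, e_2> = -48/sqrt(590), <v, e_3> = 585/sqrt(21771).
Square and sum: Σ |<v, e_j>|^2 = 1067/41.
Compute ||v||^2 = v·v = 28.
Deficit = 28 − 1067/41 = 81/41 ≥ 0, confirming Bessel's inequality. (The deficit equals ||v − Σ <v,e_j> e_j||^2, the squared distance from v to span{e_j}.)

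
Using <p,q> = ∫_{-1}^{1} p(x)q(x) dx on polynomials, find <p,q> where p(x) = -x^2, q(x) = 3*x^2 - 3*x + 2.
<p,q> = -38/15

Expand the product: p(x)·q(x) = -3*x^4 + 3*x^3 - 2*x^2.
∫_{-1}^{1} of each monomial x^k gives [2/(k+1) if k even, 0 if k odd]. Integrating term-by-term (or equivalently evaluating the antiderivative F(x) = -3*x^5/5 + 3*x^4/4 - 2*x^3/3 at the endpoints):
  F(1) − F(−1) = -31/60 − (121/60) = -38/15.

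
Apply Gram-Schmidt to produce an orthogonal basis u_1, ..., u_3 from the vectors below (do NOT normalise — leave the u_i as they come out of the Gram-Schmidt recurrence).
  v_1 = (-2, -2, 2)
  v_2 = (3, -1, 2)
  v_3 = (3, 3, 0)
Orthogonal basis:
  u_1 = (-2, -2, 2)
  u_2 = (3, -1, 2)
  u_3 = (-2/7, 10/7, 8/7)

Apply the Gram-Schmidt recurrence
  u_1 = v_1
  u_i = v_i − Σ_{j<i} ((v_i · u_j) / (u_j · u_j)) · u_j.

Step by step this gives:
  u_1 = (-2, -2, 2)
  u_2 = (3, -1, 2)
  u_3 = (-2/7, 10/7, 8/7)

Orthogonality check:
  u_2 · u_1 = 0 (should be 0)
  u_3 · u_1 = 0 (should be 0)
  u_3 · u_2 = 0 (should be 0)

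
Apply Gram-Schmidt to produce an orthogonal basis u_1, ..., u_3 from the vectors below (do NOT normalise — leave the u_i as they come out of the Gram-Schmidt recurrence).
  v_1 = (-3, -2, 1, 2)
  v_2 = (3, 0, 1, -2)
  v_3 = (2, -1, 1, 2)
Orthogonal basis:
  u_1 = (-3, -2, 1, 2)
  u_2 = (1, -4/3, 5/3, -2/3)
  u_3 = (14/9, -2/27, -2/27, 62/27)

Apply the Gram-Schmidt recurrence
  u_1 = v_1
  u_i = v_i − Σ_{j<i} ((v_i · u_j) / (u_j · u_j)) · u_j.

Step by step this gives:
  u_1 = (-3, -2, 1, 2)
  u_2 = (1, -4/3, 5/3, -2/3)
  u_3 = (14/9, -2/27, -2/27, 62/27)

Orthogonality check:
  u_2 · u_1 = 0 (should be 0)
  u_3 · u_1 = 0 (should be 0)
  u_3 · u_2 = 0 (should be 0)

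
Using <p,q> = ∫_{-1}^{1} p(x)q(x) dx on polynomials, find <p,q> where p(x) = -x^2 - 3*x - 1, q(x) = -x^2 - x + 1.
<p,q> = 2/5

Expand the product: p(x)·q(x) = x^4 + 4*x^3 + 3*x^2 - 2*x - 1.
∫_{-1}^{1} of each monomial x^k gives [2/(k+1) if k even, 0 if k odd]. Integrating term-by-term (or equivalently evaluating the antiderivative F(x) = x^5/5 + x^4 + x^3 - x^2 - x at the endpoints):
  F(1) − F(−1) = 1/5 − (-1/5) = 2/5.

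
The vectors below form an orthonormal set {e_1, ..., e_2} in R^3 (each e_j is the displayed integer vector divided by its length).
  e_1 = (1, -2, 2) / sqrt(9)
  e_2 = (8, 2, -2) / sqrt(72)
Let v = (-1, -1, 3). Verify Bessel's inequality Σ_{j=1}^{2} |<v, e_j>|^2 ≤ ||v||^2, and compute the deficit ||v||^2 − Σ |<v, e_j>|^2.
Σ |<v, e_j>|^2 = 9; ||v||^2 = 11; deficit = 2

Write each e_j = u_j / sqrt(<u_j, u_j>) where u_j is the displayed integer vector. Then <v, e_j> = <v, u_j> / sqrt(<u_j, u_j>), so |<v, e_j>|^2 = <v, u_j>^2 / <u_j, u_j>.
Coefficients: <v, e_1> = 7/sqrt(9), <v, e_2> = -16/sqrt(72).
Square and sum: Σ |<v, e_j>|^2 = 9.
Compute ||v||^2 = v·v = 11.
Deficit = 11 − 9 = 2 ≥ 0, confirming Bessel's inequality. (The deficit equals ||v − Σ <v,e_j> e_j||^2, the squared distance from v to span{e_j}.)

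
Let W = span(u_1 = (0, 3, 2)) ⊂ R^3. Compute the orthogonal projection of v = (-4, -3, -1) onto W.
proj_W(v) = (0, -33/13, -22/13)

Set up U = [u_1 | ... | u_1] ∈ R^(3×1). The projector onto W = col(U) is P = U (U^T U)^(-1) U^T.
Compute U^T U =
  [13],
and U^T v = (-11).
Solve U^T U · c = U^T v for the coefficients: c = (-11/13). The projection is proj_W(v) = U c.
Check: (v - proj_W(v)) · u_1 = 0  (should be 0).
Result: proj_W(v) = (0, -33/13, -22/13).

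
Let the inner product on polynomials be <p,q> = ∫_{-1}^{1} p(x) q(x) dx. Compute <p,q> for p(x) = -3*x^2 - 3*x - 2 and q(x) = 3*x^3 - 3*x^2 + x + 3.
<p,q> = -16

Expand the product: p(x)·q(x) = -9*x^5 - 6*x^2 - 11*x - 6.
∫_{-1}^{1} of each monomial x^k gives [2/(k+1) if k even, 0 if k odd]. Integrating term-by-term (or equivalently evaluating the antiderivative F(x) = -3*x^6/2 - 2*x^3 - 11*x^2/2 - 6*x at the endpoints):
  F(1) − F(−1) = -15 − (1) = -16.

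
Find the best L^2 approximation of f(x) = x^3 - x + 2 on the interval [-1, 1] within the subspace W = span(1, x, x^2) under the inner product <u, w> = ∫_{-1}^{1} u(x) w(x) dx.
g(x) = 2 - 2*x/5

The best approximation g ∈ W is the orthogonal projection of f onto W. Writing g = a_0 + a_1 x + a_2 x^2, the coefficients solve the normal equations G · a = b where
  G_{ij} = <φ_i, φ_j> and b_i = <f, φ_i>, with φ_0 = 1, φ_1 = x, φ_2 = x^2.
G =
  [2, 0, 2/3]
  [0, 2/3, 0]
  [2/3, 0, 2/5],
b = (4, -4/15, 4/3).
Solving gives a_0 = 2, a_1 = -2/5, a_2 = 0, so
  g(x) = 2 - 2*x/5.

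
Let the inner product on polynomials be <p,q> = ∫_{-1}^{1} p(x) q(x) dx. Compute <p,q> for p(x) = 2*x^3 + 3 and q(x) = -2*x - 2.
<p,q> = -68/5

Expand the product: p(x)·q(x) = -4*x^4 - 4*x^3 - 6*x - 6.
∫_{-1}^{1} of each monomial x^k gives [2/(k+1) if k even, 0 if k odd]. Integrating term-by-term (or equivalently evaluating the antiderivative F(x) = -4*x^5/5 - x^4 - 3*x^2 - 6*x at the endpoints):
  F(1) − F(−1) = -54/5 − (14/5) = -68/5.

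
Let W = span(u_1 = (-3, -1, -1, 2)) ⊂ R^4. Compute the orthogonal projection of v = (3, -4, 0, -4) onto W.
proj_W(v) = (13/5, 13/15, 13/15, -26/15)

Set up U = [u_1 | ... | u_1] ∈ R^(4×1). The projector onto W = col(U) is P = U (U^T U)^(-1) U^T.
Compute U^T U =
  [15],
and U^T v = (-13).
Solve U^T U · c = U^T v for the coefficients: c = (-13/15). The projection is proj_W(v) = U c.
Check: (v - proj_W(v)) · u_1 = 0  (should be 0).
Result: proj_W(v) = (13/5, 13/15, 13/15, -26/15).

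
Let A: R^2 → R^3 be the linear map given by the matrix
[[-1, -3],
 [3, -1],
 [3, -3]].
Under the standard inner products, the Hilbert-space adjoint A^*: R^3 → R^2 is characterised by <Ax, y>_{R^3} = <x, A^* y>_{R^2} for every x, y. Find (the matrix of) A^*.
A^* = A^T =
[[-1, 3, 3],
 [-3, -1, -3]]

For real matrices with standard dot products, the defining identity <Ax, y> = <x, A^* y> gives (Ax)^T y = x^T (A^*) y, i.e. x^T A^T y = x^T (A^*) y. Since this holds for all x, y, we must have A^* = A^T. Therefore
A^* =
[[-1, 3, 3],
 [-3, -1, -3]].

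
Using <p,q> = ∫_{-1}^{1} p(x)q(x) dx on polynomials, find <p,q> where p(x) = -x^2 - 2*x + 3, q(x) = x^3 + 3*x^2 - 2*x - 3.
<p,q> = -28/3

Expand the product: p(x)·q(x) = -x^5 - 5*x^4 - x^3 + 16*x^2 - 9.
∫_{-1}^{1} of each monomial x^k gives [2/(k+1) if k even, 0 if k odd]. Integrating term-by-term (or equivalently evaluating the antiderivative F(x) = -x^6/6 - x^5 - x^4/4 + 16*x^3/3 - 9*x at the endpoints):
  F(1) − F(−1) = -61/12 − (17/4) = -28/3.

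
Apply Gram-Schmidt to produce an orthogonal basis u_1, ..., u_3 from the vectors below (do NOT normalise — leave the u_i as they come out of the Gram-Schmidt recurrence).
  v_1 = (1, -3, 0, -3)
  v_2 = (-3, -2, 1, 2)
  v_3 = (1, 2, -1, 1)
Orthogonal basis:
  u_1 = (1, -3, 0, -3)
  u_2 = (-54/19, -47/19, 1, 29/19)
  u_3 = (9/37, -32/111, -65/111, 41/111)

Apply the Gram-Schmidt recurrence
  u_1 = v_1
  u_i = v_i − Σ_{j<i} ((v_i · u_j) / (u_j · u_j)) · u_j.

Step by step this gives:
  u_1 = (1, -3, 0, -3)
  u_2 = (-54/19, -47/19, 1, 29/19)
  u_3 = (9/37, -32/111, -65/111, 41/111)

Orthogonality check:
  u_2 · u_1 = 0 (should be 0)
  u_3 · u_1 = 0 (should be 0)
  u_3 · u_2 = 0 (should be 0)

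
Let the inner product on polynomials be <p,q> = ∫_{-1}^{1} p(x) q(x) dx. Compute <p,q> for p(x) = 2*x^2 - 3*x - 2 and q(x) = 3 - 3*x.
<p,q> = -2

Expand the product: p(x)·q(x) = -6*x^3 + 15*x^2 - 3*x - 6.
∫_{-1}^{1} of each monomial x^k gives [2/(k+1) if k even, 0 if k odd]. Integrating term-by-term (or equivalently evaluating the antiderivative F(x) = -3*x^4/2 + 5*x^3 - 3*x^2/2 - 6*x at the endpoints):
  F(1) − F(−1) = -4 − (-2) = -2.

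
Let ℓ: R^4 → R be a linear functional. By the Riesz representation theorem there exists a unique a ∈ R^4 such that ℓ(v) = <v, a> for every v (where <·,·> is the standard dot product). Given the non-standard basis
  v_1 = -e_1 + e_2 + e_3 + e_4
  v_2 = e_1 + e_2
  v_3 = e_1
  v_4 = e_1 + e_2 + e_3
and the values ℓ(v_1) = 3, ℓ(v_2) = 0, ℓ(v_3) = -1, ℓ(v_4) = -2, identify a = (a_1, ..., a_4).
a = (-1, 1, -2, 3)

Write a = (a_1, ..., a_4) in the standard basis. For each basis vector v_i, ℓ(v_i) = <v_i, a> is a linear equation in the a_j's. Collect the n equations into a matrix system V a = ℓ, where row i of V is v_i (expressed in the standard basis). Since V is invertible (lower-triangular with 1s on the diagonal, up to permutation), solve by back-substitution:
  V =
[[-1, 1, 1, 1],
 [1, 1, 0, 0],
 [1, 0, 0, 0],
 [1, 1, 1, 0]]
  V a = (3, 0, -1, -2)
Solving gives a = (-1, 1, -2, 3).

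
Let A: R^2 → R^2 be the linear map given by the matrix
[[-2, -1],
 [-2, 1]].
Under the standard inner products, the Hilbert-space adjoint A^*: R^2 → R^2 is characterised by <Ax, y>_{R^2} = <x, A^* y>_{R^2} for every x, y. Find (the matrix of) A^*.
A^* = A^T =
[[-2, -2],
 [-1, 1]]

For real matrices with standard dot products, the defining identity <Ax, y> = <x, A^* y> gives (Ax)^T y = x^T (A^*) y, i.e. x^T A^T y = x^T (A^*) y. Since this holds for all x, y, we must have A^* = A^T. Therefore
A^* =
[[-2, -2],
 [-1, 1]].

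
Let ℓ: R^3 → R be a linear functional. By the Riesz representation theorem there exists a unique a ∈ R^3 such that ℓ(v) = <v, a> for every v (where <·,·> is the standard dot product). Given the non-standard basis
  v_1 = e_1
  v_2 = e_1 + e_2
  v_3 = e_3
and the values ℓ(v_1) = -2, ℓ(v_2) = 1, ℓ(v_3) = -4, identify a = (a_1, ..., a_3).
a = (-2, 3, -4)

Write a = (a_1, ..., a_3) in the standard basis. For each basis vector v_i, ℓ(v_i) = <v_i, a> is a linear equation in the a_j's. Collect the n equations into a matrix system V a = ℓ, where row i of V is v_i (expressed in the standard basis). Since V is invertible (lower-triangular with 1s on the diagonal, up to permutation), solve by back-substitution:
  V =
[[1, 0, 0],
 [1, 1, 0],
 [0, 0, 1]]
  V a = (-2, 1, -4)
Solving gives a = (-2, 3, -4).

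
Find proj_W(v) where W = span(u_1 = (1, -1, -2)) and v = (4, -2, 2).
proj_W(v) = (1/3, -1/3, -2/3)

Set up U = [u_1 | ... | u_1] ∈ R^(3×1). The projector onto W = col(U) is P = U (U^T U)^(-1) U^T.
Compute U^T U =
  [6],
and U^T v = (2).
Solve U^T U · c = U^T v for the coefficients: c = (1/3). The projection is proj_W(v) = U c.
Check: (v - proj_W(v)) · u_1 = 0  (should be 0).
Result: proj_W(v) = (1/3, -1/3, -2/3).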